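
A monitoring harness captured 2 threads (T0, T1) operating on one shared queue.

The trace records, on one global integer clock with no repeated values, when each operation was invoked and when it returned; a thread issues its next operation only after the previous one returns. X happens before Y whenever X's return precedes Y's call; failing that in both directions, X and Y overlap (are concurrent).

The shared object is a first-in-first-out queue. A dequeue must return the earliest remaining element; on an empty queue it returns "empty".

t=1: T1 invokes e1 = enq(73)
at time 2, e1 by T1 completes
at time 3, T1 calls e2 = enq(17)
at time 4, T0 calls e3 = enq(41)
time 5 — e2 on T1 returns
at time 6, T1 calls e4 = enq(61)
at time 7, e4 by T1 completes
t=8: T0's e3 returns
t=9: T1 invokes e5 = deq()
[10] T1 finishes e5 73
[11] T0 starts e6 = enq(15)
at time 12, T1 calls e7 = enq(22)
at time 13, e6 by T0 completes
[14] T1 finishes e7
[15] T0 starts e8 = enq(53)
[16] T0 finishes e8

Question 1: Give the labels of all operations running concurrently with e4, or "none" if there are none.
Answer: e3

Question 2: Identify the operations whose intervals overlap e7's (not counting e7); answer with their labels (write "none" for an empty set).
Answer: e6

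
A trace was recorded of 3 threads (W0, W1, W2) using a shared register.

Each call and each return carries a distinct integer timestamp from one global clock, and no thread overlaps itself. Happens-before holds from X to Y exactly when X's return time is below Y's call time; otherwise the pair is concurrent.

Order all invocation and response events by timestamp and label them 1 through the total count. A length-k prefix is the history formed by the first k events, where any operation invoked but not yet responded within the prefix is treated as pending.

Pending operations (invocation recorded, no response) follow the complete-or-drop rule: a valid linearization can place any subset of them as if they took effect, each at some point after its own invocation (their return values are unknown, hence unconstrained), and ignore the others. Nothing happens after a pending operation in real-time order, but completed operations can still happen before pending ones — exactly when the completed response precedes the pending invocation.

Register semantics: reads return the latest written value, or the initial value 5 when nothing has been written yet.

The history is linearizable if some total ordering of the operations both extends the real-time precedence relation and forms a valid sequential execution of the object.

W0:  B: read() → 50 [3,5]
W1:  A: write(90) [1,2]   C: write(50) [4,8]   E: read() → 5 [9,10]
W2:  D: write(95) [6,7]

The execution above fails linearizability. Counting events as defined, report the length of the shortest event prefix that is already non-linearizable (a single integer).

events 1..9 are linearizable; a witness order is A, C, B, D:
after step 1 (A write(90)): value 90
after step 2 (C write(50)): value 50
after step 3 (B read() → 50): value 50
after step 4 (D write(95)): value 95
include event 10 — E responding at 10 — and every candidate order breaks
for example A, B, C, D, E fails at step 2: B read() → 50 is not legal there
for example A, B, D, C, E fails at step 2: B read() → 50 is not legal there

10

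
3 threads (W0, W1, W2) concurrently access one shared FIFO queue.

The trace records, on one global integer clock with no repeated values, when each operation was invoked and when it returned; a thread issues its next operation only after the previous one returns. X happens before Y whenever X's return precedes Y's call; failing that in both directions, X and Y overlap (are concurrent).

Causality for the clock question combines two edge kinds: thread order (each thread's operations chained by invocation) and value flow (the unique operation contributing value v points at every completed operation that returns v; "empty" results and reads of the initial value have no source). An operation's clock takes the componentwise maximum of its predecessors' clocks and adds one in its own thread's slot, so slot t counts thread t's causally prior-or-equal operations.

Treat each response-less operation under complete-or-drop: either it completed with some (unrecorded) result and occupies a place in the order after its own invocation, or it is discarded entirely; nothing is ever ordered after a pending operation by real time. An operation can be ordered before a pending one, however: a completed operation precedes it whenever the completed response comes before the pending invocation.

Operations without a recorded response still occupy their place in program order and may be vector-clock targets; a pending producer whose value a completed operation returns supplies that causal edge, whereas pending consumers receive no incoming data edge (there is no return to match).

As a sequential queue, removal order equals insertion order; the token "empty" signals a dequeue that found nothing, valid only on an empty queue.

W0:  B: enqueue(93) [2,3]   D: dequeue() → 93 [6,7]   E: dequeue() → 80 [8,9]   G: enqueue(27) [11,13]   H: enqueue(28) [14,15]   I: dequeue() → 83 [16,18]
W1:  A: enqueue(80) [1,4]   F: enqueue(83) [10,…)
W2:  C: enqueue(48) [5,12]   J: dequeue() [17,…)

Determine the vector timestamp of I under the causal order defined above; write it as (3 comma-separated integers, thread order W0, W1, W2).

(6, 2, 0)

invoked at 5, C has no predecessors; its own W2 bump gives (0, 0, 1)
invoked at 1, A has no predecessors; its own W1 bump gives (0, 1, 0)
invoked at 2, B has no predecessors; its own W0 bump gives (1, 0, 0)
from VC(C)=(0, 0, 1), J (invoked 17) maxes components and bumps W2 → (0, 0, 2)
from VC(A)=(0, 1, 0), F (invoked 10) maxes components and bumps W1 → (0, 2, 0)
from VC(B)=(1, 0, 0), D (invoked 6) maxes components and bumps W0 → (2, 0, 0)
from VC(A)=(0, 1, 0), VC(D)=(2, 0, 0), E (invoked 8) maxes components and bumps W0 → (3, 1, 0)
from VC(E)=(3, 1, 0), G (invoked 11) maxes components and bumps W0 → (4, 1, 0)
from VC(G)=(4, 1, 0), H (invoked 14) maxes components and bumps W0 → (5, 1, 0)
from VC(F)=(0, 2, 0), VC(H)=(5, 1, 0), I (invoked 16) maxes components and bumps W0 → (6, 2, 0)
target: VC(I) = (6, 2, 0)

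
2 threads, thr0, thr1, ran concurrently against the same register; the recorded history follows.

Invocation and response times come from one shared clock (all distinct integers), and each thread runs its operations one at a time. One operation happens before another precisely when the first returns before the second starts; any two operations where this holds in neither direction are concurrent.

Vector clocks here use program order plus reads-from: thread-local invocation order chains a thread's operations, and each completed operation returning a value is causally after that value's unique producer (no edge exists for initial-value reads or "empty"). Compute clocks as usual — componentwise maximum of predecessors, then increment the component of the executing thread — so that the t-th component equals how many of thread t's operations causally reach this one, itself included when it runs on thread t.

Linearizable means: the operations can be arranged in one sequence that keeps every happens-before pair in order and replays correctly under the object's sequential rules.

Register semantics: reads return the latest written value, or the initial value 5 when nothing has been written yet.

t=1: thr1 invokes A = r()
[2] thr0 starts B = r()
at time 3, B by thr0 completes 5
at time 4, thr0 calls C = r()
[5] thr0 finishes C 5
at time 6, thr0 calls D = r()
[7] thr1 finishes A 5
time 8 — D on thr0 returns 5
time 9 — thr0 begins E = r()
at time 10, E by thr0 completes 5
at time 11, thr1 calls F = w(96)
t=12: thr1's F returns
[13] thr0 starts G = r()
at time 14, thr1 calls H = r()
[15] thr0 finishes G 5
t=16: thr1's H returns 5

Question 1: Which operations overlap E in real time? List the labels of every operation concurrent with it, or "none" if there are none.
Answer: none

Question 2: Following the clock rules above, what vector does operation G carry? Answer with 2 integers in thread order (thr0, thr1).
Answer: (5, 0)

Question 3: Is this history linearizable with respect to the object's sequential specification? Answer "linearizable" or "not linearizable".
cut after 14 events: linearizable; cut after 15 events (G responds, time 15): not linearizable
real-time-consistent orders of the 7 completed operations: 4 — all fail the register replay
completion choices over the 1 pending operation (H) were checked; none helps
sample order A, B, C, D, E, F, G (pending dropped) stalls at step 7 — G r() → 5 has no legal effect
sample order B, A, C, D, E, F, G (pending dropped) stalls at step 7 — G r() → 5 has no legal effect

not linearizable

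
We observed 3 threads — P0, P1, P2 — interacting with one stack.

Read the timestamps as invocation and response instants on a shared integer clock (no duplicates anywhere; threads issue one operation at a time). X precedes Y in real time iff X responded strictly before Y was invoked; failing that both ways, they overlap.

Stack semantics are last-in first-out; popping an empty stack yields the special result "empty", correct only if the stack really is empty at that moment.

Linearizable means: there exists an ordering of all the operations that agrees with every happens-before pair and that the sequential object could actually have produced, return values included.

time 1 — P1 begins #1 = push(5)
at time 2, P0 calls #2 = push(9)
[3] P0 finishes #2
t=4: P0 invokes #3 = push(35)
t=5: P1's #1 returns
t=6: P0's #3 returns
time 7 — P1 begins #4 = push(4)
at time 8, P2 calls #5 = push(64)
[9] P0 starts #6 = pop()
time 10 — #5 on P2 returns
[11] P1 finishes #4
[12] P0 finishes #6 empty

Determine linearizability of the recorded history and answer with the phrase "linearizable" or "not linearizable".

already the first 12 events (up to #6's response at time 12) admit no linearization; the first 11 still do
6 completed operations, 18 real-time-consistent orders — every stack replay fails
e.g. #1, #2, #3, #4, #5, #6: illegal at step 6, since #6 pop() → empty cannot apply there
e.g. #1, #2, #3, #4, #6, #5: illegal at step 5, since #6 pop() → empty cannot apply there

not linearizable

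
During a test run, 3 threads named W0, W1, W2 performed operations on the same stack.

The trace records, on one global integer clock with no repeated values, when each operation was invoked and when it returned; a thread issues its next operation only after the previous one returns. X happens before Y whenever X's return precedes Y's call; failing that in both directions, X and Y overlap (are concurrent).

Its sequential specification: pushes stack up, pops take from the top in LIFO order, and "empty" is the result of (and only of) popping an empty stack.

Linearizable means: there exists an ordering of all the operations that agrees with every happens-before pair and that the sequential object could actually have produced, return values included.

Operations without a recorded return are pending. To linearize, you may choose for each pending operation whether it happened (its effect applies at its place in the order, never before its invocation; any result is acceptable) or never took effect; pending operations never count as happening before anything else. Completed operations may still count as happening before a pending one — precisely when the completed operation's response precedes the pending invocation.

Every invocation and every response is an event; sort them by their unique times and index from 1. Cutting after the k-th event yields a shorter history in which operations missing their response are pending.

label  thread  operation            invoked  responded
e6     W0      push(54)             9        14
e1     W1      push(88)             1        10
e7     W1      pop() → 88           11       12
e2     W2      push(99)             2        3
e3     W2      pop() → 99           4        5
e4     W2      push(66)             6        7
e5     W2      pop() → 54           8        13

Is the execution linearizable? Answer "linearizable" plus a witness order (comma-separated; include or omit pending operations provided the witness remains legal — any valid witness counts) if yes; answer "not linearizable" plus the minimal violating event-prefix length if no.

after step 1 (e2 push(99)): stack <99>
after step 2 (e3 pop() → 99): stack <>
after step 3 (e4 push(66)): stack <66>
after step 4 (e1 push(88)): stack <66,88>
after step 5 (e6 push(54)): stack <66,88,54>
after step 6 (e5 pop() → 54): stack <66,88>
after step 7 (e7 pop() → 88): stack <66>

linearizable — witness: e2, e3, e4, e1, e6, e5, e7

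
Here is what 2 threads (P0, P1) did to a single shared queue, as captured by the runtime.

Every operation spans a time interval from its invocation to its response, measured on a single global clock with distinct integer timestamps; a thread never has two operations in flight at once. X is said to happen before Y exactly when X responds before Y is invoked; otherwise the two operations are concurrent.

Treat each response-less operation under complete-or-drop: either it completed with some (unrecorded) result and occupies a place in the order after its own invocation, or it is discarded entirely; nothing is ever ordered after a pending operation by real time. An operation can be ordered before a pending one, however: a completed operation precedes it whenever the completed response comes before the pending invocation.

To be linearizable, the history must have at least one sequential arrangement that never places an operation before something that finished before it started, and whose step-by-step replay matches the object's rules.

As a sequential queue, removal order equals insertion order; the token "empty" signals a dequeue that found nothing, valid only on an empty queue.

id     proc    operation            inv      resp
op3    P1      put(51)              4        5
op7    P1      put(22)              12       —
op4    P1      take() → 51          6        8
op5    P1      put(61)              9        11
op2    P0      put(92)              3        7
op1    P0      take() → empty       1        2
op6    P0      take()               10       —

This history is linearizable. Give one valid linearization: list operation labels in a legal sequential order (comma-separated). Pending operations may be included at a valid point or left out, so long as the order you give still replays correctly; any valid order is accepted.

step 1: op1 take() → empty — queue <>
step 2: op3 put(51) — queue <51>
step 3: op2 put(92) — queue <51,92>
step 4: op4 take() → 51 — queue <92>
step 5: op5 put(61) — queue <92,61>

op1, op3, op2, op4, op5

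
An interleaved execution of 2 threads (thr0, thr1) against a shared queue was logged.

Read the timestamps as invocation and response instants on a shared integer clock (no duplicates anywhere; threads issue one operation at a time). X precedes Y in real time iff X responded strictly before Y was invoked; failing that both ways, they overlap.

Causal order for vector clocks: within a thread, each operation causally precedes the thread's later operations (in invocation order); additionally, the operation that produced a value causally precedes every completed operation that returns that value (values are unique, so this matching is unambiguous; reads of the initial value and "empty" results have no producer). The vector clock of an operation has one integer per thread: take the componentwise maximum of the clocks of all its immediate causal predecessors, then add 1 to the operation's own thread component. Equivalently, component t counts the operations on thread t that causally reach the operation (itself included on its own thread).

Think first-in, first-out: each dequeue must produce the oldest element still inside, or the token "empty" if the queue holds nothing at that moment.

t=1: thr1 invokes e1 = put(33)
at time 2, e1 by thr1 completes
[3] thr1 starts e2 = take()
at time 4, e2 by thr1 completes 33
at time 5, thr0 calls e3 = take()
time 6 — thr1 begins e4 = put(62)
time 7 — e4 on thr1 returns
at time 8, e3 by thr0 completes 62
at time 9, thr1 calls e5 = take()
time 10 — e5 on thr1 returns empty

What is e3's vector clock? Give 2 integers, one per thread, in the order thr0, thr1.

(1, 3)

root op e1, invoked 1: fresh clock plus thr1's own tick → (0, 1)
invoked at 3, e2 merges VC(e1)=(0, 1) and bumps thr1's slot → (0, 2)
invoked at 6, e4 merges VC(e2)=(0, 2) and bumps thr1's slot → (0, 3)
invoked at 9, e5 merges VC(e4)=(0, 3) and bumps thr1's slot → (0, 4)
invoked at 5, e3 merges VC(e4)=(0, 3) and bumps thr0's slot → (1, 3)
target: VC(e3) = (1, 3)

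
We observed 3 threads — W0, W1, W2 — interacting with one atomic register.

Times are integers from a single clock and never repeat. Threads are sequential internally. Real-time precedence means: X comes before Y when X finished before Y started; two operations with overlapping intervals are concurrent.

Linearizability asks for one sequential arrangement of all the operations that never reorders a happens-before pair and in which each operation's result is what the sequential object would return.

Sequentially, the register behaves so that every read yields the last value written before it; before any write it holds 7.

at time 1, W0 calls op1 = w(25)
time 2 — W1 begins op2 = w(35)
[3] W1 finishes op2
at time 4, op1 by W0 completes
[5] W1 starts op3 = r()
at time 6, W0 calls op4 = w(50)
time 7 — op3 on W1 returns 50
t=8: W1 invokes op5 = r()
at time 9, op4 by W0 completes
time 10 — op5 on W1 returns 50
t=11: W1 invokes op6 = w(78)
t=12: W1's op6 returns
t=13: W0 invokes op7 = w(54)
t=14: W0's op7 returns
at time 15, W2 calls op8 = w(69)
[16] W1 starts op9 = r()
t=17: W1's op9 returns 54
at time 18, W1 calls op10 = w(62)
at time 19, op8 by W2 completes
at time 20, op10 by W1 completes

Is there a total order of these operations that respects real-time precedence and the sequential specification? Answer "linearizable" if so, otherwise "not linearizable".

a witness: op1, op2, op4, op3, op5, op6, op7, op9, op8, op10
step 1: op1 w(25) — value 25
step 2: op2 w(35) — value 35
step 3: op4 w(50) — value 50
step 4: op3 r() → 50 — value 50
step 5: op5 r() → 50 — value 50
step 6: op6 w(78) — value 78
step 7: op7 w(54) — value 54
step 8: op9 r() → 54 — value 54
step 9: op8 w(69) — value 69
step 10: op10 w(62) — value 62

linearizable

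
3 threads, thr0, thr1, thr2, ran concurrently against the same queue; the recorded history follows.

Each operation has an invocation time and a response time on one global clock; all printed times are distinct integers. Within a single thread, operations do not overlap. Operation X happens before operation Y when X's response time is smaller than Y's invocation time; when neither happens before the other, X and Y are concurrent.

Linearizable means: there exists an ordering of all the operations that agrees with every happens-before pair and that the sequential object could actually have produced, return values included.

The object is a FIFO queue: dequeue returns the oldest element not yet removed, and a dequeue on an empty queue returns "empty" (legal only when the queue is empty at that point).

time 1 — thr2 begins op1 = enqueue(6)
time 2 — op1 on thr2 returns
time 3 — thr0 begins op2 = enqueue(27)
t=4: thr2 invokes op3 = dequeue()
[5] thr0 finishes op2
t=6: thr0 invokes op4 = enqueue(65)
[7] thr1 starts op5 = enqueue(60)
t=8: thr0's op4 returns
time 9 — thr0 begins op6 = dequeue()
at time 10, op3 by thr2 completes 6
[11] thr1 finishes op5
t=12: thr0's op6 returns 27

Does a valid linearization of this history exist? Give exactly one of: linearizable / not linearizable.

one valid linearization: op1, op2, op3, op4, op5, op6
1. op1 enqueue(6), leaving queue <6>
2. op2 enqueue(27), leaving queue <6,27>
3. op3 dequeue() → 6, leaving queue <27>
4. op4 enqueue(65), leaving queue <27,65>
5. op5 enqueue(60), leaving queue <27,65,60>
6. op6 dequeue() → 27, leaving queue <65,60>

linearizable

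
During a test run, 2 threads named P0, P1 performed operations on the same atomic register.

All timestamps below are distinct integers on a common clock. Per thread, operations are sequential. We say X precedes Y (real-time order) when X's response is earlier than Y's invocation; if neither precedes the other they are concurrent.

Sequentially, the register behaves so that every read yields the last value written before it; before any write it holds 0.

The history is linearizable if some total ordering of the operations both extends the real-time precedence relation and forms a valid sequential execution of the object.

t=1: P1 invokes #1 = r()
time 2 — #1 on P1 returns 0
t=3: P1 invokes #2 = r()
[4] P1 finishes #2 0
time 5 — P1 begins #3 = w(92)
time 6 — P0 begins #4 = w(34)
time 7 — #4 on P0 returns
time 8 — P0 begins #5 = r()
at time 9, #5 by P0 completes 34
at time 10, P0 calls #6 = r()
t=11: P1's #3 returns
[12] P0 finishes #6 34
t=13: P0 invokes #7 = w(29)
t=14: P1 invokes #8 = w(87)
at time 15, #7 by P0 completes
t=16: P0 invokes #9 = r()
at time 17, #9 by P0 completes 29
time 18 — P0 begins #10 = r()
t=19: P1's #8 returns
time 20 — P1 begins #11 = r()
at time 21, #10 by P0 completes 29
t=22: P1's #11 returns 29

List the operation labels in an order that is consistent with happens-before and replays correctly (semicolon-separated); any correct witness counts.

#1; #2; #3; #4; #5; #6; #8; #7; #9; #10; #11

1. #1 r() → 0, leaving value 0
2. #2 r() → 0, leaving value 0
3. #3 w(92), leaving value 92
4. #4 w(34), leaving value 34
5. #5 r() → 34, leaving value 34
6. #6 r() → 34, leaving value 34
7. #8 w(87), leaving value 87
8. #7 w(29), leaving value 29
9. #9 r() → 29, leaving value 29
10. #10 r() → 29, leaving value 29
11. #11 r() → 29, leaving value 29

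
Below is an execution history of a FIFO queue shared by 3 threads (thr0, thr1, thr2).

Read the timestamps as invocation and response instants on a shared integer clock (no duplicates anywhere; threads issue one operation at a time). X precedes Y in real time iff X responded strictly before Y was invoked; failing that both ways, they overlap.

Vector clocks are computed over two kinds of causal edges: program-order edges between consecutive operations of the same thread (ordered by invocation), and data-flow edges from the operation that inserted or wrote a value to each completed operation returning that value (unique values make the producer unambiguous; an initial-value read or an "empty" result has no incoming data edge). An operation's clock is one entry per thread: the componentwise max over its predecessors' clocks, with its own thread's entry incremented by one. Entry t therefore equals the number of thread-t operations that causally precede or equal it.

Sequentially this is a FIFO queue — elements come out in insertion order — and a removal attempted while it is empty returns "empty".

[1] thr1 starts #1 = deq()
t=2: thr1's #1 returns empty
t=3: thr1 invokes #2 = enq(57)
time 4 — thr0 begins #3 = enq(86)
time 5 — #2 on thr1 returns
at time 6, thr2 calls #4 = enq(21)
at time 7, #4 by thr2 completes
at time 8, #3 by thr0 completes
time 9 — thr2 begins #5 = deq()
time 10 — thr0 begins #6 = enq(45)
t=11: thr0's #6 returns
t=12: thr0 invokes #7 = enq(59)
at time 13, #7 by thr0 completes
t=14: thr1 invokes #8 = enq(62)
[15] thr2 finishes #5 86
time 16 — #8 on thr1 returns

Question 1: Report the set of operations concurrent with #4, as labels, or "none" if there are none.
Answer: #3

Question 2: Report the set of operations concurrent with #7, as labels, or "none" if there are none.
Answer: #5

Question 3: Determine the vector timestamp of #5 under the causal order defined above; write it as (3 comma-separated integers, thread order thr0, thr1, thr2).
Answer: (1, 0, 2)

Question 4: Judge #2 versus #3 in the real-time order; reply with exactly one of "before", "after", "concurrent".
Answer: concurrent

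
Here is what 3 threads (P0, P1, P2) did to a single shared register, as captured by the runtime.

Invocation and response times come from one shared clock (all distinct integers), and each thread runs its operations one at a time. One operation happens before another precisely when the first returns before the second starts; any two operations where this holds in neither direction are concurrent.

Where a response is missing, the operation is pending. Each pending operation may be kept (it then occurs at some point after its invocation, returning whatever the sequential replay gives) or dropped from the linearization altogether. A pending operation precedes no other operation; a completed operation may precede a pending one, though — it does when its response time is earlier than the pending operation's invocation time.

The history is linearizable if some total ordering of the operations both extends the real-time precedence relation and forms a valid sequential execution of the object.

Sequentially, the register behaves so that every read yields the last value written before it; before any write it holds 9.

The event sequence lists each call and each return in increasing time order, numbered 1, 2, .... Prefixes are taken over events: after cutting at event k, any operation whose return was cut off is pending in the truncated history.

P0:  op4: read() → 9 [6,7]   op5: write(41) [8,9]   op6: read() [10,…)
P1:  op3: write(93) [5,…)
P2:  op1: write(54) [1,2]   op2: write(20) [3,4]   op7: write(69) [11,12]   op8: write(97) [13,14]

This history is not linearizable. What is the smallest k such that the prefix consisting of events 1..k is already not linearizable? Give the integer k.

a valid linearization of events 1..6 exists, for instance op1, op2:
1. op1 write(54), leaving value 54
2. op2 write(20), leaving value 20
with event 7 included (op4 responding at time 7), all real-time-consistent orders fail
every completion of the 1 pending operation (op3) was checked; none linearizes
for example op1, op2, op4 (pending dropped) fails at step 3: op4 read() → 9 is not legal there

7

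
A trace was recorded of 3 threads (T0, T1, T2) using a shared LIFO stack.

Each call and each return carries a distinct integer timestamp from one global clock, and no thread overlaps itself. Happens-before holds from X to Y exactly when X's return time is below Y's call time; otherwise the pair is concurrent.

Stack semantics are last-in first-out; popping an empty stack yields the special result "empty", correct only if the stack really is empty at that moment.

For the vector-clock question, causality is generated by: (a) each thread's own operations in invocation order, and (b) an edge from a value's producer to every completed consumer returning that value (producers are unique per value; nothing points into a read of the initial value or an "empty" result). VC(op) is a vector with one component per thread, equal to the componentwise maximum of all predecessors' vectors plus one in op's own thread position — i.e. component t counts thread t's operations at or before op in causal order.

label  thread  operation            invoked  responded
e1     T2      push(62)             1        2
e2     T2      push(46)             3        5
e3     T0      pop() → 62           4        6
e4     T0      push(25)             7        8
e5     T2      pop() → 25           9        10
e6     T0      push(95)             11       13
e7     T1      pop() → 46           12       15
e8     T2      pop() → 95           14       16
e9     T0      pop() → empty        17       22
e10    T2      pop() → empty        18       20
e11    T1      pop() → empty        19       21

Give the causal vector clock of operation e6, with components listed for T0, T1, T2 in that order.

e1, invoked 1, has no incoming edges; only T2's bump applies → (0, 0, 1)
from VC(e1)=(0, 0, 1), e2 (invoked 3) maxes components and bumps T2 → (0, 0, 2)
from VC(e1)=(0, 0, 1), e3 (invoked 4) maxes components and bumps T0 → (1, 0, 1)
from VC(e2)=(0, 0, 2), e7 (invoked 12) maxes components and bumps T1 → (0, 1, 2)
from VC(e3)=(1, 0, 1), e4 (invoked 7) maxes components and bumps T0 → (2, 0, 1)
from VC(e7)=(0, 1, 2), e11 (invoked 19) maxes components and bumps T1 → (0, 2, 2)
from VC(e4)=(2, 0, 1), e6 (invoked 11) maxes components and bumps T0 → (3, 0, 1)
from VC(e2)=(0, 0, 2), VC(e4)=(2, 0, 1), e5 (invoked 9) maxes components and bumps T2 → (2, 0, 3)
from VC(e6)=(3, 0, 1), e9 (invoked 17) maxes components and bumps T0 → (4, 0, 1)
from VC(e5)=(2, 0, 3), VC(e6)=(3, 0, 1), e8 (invoked 14) maxes components and bumps T2 → (3, 0, 4)
from VC(e8)=(3, 0, 4), e10 (invoked 18) maxes components and bumps T2 → (3, 0, 5)
target: VC(e6) = (3, 0, 1)

(3, 0, 1)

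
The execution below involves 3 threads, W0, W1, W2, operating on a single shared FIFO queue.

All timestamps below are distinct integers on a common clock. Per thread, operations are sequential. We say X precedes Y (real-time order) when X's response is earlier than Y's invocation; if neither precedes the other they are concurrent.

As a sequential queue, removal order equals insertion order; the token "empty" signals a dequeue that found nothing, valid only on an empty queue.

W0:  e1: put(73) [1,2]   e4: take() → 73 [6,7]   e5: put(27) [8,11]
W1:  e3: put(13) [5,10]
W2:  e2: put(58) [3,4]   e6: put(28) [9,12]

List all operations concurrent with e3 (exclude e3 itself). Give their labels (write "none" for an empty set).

e4, e5, e6

e3 runs from 5 to 10; window-overlapping ops are concurrent
e1 [1,2]: before
e2 [3,4]: before
e4 [6,7]: concurrent
e5 [8,11]: concurrent
e6 [9,12]: concurrent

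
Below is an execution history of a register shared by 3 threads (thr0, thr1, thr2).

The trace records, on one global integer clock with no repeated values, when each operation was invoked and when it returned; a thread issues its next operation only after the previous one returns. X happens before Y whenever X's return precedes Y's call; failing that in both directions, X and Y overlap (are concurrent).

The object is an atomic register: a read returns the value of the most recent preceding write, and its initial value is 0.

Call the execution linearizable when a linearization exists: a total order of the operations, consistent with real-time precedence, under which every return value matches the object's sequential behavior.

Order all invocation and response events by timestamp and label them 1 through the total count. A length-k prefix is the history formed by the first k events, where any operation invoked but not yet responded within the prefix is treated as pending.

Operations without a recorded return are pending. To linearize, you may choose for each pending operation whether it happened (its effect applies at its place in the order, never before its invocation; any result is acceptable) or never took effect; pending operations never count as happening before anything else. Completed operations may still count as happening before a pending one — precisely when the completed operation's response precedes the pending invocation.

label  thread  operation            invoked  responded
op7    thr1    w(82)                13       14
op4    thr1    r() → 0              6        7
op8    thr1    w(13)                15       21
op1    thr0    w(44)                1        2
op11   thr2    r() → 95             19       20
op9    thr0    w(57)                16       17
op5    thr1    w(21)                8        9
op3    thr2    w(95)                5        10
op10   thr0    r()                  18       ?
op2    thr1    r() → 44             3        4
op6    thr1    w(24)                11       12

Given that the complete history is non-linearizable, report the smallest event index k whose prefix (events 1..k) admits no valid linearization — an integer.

one valid order for events 1..6 is op1, op2:
after step 1 (op1 w(44)): value 44
after step 2 (op2 r() → 44): value 44
include event 7 — op4 responding at 7 — and every candidate order breaks
every completion of the 1 pending operation (op3) was checked; none linearizes
take op1, op2, op4 (pending dropped): step 3 already fails, because op4 r() → 0 cannot occur there

7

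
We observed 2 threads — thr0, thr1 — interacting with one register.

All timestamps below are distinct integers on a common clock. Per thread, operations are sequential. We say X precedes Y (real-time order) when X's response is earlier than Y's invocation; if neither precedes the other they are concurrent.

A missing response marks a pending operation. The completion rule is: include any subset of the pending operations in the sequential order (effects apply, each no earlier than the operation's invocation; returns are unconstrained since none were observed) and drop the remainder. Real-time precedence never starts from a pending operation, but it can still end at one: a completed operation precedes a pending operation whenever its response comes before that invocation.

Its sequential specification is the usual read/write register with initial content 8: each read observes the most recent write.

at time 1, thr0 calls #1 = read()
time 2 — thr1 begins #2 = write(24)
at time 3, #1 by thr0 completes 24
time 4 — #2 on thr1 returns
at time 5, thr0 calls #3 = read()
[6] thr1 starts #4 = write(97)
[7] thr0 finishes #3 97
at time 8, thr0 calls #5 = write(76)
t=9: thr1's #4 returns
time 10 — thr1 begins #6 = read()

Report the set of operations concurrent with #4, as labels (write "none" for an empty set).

#4 runs from 6 to 9; window-overlapping ops are concurrent
#1 [1,3]: before
#2 [2,4]: before
#3 [5,7]: concurrent
#5 [8,…): concurrent
#6 [10,…): after

#3, #5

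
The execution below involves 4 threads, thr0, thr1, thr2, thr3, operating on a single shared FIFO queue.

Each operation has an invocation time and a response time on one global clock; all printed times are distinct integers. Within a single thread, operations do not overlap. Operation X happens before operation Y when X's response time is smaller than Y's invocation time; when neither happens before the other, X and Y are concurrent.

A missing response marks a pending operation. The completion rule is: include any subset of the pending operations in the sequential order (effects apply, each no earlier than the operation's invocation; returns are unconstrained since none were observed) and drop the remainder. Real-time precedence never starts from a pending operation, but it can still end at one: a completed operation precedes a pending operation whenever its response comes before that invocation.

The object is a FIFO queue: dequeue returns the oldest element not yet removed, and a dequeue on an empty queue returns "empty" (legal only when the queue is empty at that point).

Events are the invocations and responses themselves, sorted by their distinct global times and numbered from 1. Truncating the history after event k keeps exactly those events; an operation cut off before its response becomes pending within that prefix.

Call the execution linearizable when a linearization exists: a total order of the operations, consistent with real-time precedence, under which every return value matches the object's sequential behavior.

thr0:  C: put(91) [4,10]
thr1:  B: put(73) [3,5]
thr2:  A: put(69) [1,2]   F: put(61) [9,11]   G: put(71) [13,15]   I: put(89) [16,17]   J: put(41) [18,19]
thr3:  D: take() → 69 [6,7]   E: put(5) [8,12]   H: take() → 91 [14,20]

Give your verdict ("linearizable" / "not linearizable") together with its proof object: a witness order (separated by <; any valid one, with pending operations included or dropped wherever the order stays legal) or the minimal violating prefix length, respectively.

step 1: A put(69) — queue <69>
step 2: C put(91) — queue <69,91>
step 3: B put(73) — queue <69,91,73>
step 4: D take() → 69 — queue <91,73>
step 5: E put(5) — queue <91,73,5>
step 6: F put(61) — queue <91,73,5,61>
step 7: G put(71) — queue <91,73,5,61,71>
step 8: H take() → 91 — queue <73,5,61,71>
step 9: I put(89) — queue <73,5,61,71,89>
step 10: J put(41) — queue <73,5,61,71,89,41>

linearizable — witness: A < C < B < D < E < F < G < H < I < J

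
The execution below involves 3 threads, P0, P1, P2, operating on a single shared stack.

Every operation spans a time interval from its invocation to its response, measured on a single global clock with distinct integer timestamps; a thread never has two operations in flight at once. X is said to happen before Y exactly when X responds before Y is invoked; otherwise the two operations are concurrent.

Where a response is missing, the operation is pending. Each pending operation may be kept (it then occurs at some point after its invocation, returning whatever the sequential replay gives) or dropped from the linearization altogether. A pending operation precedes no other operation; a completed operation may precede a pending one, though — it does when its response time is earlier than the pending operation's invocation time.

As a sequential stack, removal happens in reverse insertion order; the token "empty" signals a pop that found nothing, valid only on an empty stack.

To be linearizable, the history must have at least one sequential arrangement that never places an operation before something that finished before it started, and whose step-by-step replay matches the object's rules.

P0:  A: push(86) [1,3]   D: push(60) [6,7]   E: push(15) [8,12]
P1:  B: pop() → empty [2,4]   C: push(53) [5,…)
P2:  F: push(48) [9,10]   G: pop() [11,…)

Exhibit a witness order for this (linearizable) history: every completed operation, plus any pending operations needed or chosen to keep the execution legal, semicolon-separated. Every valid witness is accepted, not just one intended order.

1. B pop() → empty, leaving stack <>
2. A push(86), leaving stack <86>
3. C push(53) (pending, included), leaving stack <86,53>
4. D push(60), leaving stack <86,53,60>
5. E push(15), leaving stack <86,53,60,15>
6. F push(48), leaving stack <86,53,60,15,48>

B; A; C; D; E; F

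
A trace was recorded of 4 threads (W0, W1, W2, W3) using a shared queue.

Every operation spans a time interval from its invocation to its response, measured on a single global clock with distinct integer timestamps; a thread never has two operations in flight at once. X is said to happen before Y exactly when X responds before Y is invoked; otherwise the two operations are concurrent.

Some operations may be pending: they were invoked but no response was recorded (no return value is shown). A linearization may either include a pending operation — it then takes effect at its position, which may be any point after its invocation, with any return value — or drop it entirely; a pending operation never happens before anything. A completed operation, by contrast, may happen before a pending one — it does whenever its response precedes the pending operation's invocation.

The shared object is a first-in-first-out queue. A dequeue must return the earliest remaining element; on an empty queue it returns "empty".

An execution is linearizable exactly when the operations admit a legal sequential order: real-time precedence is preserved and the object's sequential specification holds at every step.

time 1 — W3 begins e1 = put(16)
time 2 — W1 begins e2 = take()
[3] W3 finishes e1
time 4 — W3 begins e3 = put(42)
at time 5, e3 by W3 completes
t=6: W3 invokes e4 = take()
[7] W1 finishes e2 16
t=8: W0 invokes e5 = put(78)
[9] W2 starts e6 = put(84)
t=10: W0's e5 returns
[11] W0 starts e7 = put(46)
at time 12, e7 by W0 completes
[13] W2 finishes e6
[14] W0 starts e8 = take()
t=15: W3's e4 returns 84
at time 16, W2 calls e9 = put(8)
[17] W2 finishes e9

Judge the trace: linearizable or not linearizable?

witness order: e1, e2, e3, e6, e5, e7, e8, e4, e9
after step 1 (e1 put(16)): queue <16>
after step 2 (e2 take() → 16): queue <>
after step 3 (e3 put(42)): queue <42>
after step 4 (e6 put(84)): queue <42,84>
after step 5 (e5 put(78)): queue <42,84,78>
after step 6 (e7 put(46)): queue <42,84,78,46>
after step 7 (e8 take() (pending, included)): queue <84,78,46>
after step 8 (e4 take() → 84): queue <78,46>
after step 9 (e9 put(8)): queue <78,46,8>

linearizable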